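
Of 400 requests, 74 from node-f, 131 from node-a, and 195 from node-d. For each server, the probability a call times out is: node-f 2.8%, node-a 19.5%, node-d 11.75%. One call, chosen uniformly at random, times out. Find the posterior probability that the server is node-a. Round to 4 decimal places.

0.5055

Compute prior × likelihood for every hypothesis:
  node-f: 0.185 × 0.028 = 0.00518
  node-a: 0.3275 × 0.195 = 0.0638625
  node-d: 0.4875 × 0.1175 = 0.05728125
Total = 0.12632375.
P(node-a | evidence) = 0.0638625 / 0.12632375 ≈ 0.5055.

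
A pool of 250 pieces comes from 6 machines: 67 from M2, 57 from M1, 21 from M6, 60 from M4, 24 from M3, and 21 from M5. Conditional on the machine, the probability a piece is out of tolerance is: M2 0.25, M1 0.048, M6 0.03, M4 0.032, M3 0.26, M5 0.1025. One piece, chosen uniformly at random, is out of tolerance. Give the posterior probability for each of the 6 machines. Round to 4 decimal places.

Compute prior × likelihood for every hypothesis:
  M2: 0.268 × 0.25 = 0.067
  M1: 0.228 × 0.048 = 0.010944
  M6: 0.084 × 0.03 = 0.00252
  M4: 0.24 × 0.032 = 0.00768
  M3: 0.096 × 0.26 = 0.02496
  M5: 0.084 × 0.1025 = 0.00861
Sum = 0.121714.
P(M2 | oversize) = 0.067/0.121714 ≈ 0.5505
P(M1 | oversize) = 0.010944/0.121714 ≈ 0.0899
P(M6 | oversize) = 0.00252/0.121714 ≈ 0.0207
P(M4 | oversize) = 0.00768/0.121714 ≈ 0.0631
P(M3 | oversize) = 0.02496/0.121714 ≈ 0.2051
P(M5 | oversize) = 0.00861/0.121714 ≈ 0.0707
(Check: 0.5505+0.0899+0.0207+0.0631+0.2051+0.0707 = 1.0000.)

M2 0.5505, M1 0.0899, M6 0.0207, M4 0.0631, M3 0.2051, M5 0.0707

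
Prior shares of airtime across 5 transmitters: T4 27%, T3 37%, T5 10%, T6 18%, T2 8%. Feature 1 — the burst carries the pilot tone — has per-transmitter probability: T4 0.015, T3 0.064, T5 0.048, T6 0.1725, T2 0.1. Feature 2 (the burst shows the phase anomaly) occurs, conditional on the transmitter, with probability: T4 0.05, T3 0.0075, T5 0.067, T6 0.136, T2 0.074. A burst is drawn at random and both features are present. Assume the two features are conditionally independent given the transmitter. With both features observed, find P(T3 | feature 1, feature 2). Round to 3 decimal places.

By Bayes' rule, posterior ∝ prior × likelihood:
  T4: 0.27 × 0.015 × 0.05 = 0.0002025
  T3: 0.37 × 0.064 × 0.0075 = 0.0001776
  T5: 0.1 × 0.048 × 0.067 = 0.0003216
  T6: 0.18 × 0.1725 × 0.136 = 0.0042228
  T2: 0.08 × 0.1 × 0.074 = 0.000592
Sum = 0.0055165.
P(T3 | evidence) = 0.0001776 / 0.0055165 ≈ 0.032.

0.032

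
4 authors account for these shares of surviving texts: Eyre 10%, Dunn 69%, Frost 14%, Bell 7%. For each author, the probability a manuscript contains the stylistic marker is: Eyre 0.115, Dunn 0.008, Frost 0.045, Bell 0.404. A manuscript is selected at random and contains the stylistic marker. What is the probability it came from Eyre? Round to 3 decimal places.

0.223

Compute prior × likelihood for every hypothesis:
  Eyre: 0.1 × 0.115 = 0.0115
  Dunn: 0.69 × 0.008 = 0.00552
  Frost: 0.14 × 0.045 = 0.0063
  Bell: 0.07 × 0.404 = 0.02828
Sum = 0.0516.
P(Eyre | evidence) = 0.0115 / 0.0516 ≈ 0.223.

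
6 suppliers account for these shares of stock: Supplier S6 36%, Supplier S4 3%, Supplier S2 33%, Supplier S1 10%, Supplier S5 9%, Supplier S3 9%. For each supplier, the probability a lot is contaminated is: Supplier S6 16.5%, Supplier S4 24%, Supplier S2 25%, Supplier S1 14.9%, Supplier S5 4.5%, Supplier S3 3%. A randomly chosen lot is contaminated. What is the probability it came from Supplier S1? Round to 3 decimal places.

0.087

Prior × likelihood for each hypothesis:
  Supplier S6: 0.36 × 0.165 = 0.0594
  Supplier S4: 0.03 × 0.24 = 0.0072
  Supplier S2: 0.33 × 0.25 = 0.0825
  Supplier S1: 0.1 × 0.149 = 0.0149
  Supplier S5: 0.09 × 0.045 = 0.00405
  Supplier S3: 0.09 × 0.03 = 0.0027
Normalizing constant = 0.17075.
P(Supplier S1 | evidence) = 0.0149 / 0.17075 ≈ 0.087.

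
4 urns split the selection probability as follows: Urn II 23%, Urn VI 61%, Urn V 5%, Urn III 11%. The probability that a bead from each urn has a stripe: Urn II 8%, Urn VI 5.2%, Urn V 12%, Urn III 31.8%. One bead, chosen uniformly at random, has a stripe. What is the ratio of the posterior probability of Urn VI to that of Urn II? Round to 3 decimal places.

Unnormalized posteriors (prior × likelihood):
  Urn II: 0.23 × 0.08 = 0.0184
  Urn VI: 0.61 × 0.052 = 0.03172
  Urn V: 0.05 × 0.12 = 0.006
  Urn III: 0.11 × 0.318 = 0.03498
Sum = 0.0911.
The ratio is 0.03172 / 0.0184 (the normalizer cancels) = 1.724.

1.724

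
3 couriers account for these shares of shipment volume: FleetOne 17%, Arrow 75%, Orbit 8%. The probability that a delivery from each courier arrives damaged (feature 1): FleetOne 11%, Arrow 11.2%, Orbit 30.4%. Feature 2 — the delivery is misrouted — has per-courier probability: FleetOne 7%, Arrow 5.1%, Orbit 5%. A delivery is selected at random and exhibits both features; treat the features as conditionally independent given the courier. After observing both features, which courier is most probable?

Prior × likelihood for each hypothesis:
  FleetOne: 0.17 × 0.11 × 0.07 = 0.001309
  Arrow: 0.75 × 0.112 × 0.051 = 0.004284
  Orbit: 0.08 × 0.304 × 0.05 = 0.001216
Total = 0.006809.
Largest term belongs to Arrow, so Arrow is most probable.

Arrow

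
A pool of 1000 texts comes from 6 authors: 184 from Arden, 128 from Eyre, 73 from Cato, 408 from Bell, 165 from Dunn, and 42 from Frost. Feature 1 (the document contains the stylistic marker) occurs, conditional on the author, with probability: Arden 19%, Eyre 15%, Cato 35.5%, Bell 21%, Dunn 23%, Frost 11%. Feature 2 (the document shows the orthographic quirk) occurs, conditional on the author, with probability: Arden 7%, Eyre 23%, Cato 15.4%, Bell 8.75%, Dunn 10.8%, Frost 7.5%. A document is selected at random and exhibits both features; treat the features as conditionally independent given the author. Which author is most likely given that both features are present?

Bell

By Bayes' rule, posterior ∝ prior × likelihood:
  Arden: 0.184 × 0.19 × 0.07 = 0.0024472
  Eyre: 0.128 × 0.15 × 0.23 = 0.004416
  Cato: 0.073 × 0.355 × 0.154 = 0.00399091
  Bell: 0.408 × 0.21 × 0.0875 = 0.007497
  Dunn: 0.165 × 0.23 × 0.108 = 0.0040986
  Frost: 0.042 × 0.11 × 0.075 = 0.0003465
Total = 0.02279621.
Largest term belongs to Bell, so Bell is most probable.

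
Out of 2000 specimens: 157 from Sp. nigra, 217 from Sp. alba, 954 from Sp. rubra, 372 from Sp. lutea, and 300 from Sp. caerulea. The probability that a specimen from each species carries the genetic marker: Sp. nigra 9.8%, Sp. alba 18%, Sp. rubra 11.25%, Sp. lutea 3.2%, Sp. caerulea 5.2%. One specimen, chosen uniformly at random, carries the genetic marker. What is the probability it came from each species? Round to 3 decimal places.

Sp. nigra 0.081, Sp. alba 0.206, Sp. rubra 0.567, Sp. lutea 0.063, Sp. caerulea 0.082

Compute prior × likelihood for every hypothesis:
  Sp. nigra: 0.0785 × 0.098 = 0.007693
  Sp. alba: 0.1085 × 0.18 = 0.01953
  Sp. rubra: 0.477 × 0.1125 = 0.0536625
  Sp. lutea: 0.186 × 0.032 = 0.005952
  Sp. caerulea: 0.15 × 0.052 = 0.0078
Total = 0.0946375.
P(Sp. nigra | marker) = 0.007693/0.0946375 ≈ 0.081
P(Sp. alba | marker) = 0.01953/0.0946375 ≈ 0.206
P(Sp. rubra | marker) = 0.0536625/0.0946375 ≈ 0.567
P(Sp. lutea | marker) = 0.005952/0.0946375 ≈ 0.063
P(Sp. caerulea | marker) = 0.0078/0.0946375 ≈ 0.082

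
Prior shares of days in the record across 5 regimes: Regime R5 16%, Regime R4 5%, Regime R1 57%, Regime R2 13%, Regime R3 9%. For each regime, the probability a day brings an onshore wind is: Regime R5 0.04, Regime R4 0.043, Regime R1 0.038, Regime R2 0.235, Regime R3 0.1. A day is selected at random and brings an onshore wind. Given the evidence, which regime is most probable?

Compute prior × likelihood for every hypothesis:
  Regime R5: 0.16 × 0.04 = 0.0064
  Regime R4: 0.05 × 0.043 = 0.00215
  Regime R1: 0.57 × 0.038 = 0.02166
  Regime R2: 0.13 × 0.235 = 0.03055
  Regime R3: 0.09 × 0.1 = 0.009
Sum = 0.06976.
Largest term belongs to Regime R2, so Regime R2 is most probable.

Regime R2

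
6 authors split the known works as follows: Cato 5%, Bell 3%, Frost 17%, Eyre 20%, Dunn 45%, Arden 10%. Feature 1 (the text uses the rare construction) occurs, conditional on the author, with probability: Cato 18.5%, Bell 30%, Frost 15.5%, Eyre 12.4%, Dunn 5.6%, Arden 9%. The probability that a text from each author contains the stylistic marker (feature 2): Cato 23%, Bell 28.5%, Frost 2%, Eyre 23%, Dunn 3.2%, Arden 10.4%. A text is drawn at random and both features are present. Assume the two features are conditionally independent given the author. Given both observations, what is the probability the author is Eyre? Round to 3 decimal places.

0.450

Compute prior × likelihood for every hypothesis:
  Cato: 0.05 × 0.185 × 0.23 = 0.0021275
  Bell: 0.03 × 0.3 × 0.285 = 0.002565
  Frost: 0.17 × 0.155 × 0.02 = 0.000527
  Eyre: 0.2 × 0.124 × 0.23 = 0.005704
  Dunn: 0.45 × 0.056 × 0.032 = 0.0008064
  Arden: 0.1 × 0.09 × 0.104 = 0.000936
Sum = 0.0126659.
P(Eyre | evidence) = 0.005704 / 0.0126659 ≈ 0.450.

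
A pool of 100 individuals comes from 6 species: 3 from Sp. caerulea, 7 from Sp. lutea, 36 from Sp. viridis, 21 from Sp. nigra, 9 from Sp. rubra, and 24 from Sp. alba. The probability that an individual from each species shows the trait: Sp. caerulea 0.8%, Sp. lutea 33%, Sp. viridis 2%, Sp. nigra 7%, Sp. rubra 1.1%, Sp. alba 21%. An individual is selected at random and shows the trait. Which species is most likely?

Prior × likelihood for each hypothesis:
  Sp. caerulea: 0.03 × 0.008 = 0.00024
  Sp. lutea: 0.07 × 0.33 = 0.0231
  Sp. viridis: 0.36 × 0.02 = 0.0072
  Sp. nigra: 0.21 × 0.07 = 0.0147
  Sp. rubra: 0.09 × 0.011 = 0.00099
  Sp. alba: 0.24 × 0.21 = 0.0504
Normalizing constant = 0.09663.
Largest term belongs to Sp. alba, so Sp. alba is most probable.

Sp. alba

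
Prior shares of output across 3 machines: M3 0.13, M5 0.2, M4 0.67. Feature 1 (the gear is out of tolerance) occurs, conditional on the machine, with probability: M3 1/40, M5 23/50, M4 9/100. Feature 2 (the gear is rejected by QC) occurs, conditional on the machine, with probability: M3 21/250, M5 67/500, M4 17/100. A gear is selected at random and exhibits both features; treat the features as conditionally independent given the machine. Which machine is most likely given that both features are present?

M5

Unnormalized posteriors (prior × likelihood):
  M3: 0.13 × 0.025 × 0.084 = 0.000273
  M5: 0.2 × 0.46 × 0.134 = 0.012328
  M4: 0.67 × 0.09 × 0.17 = 0.010251
Sum = 0.022852.
Largest term belongs to M5, so M5 is most probable.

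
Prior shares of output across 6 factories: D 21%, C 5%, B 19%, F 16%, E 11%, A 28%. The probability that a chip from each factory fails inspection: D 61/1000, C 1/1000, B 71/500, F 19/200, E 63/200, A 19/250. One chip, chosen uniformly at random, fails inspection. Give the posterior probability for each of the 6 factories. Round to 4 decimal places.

Compute prior × likelihood for every hypothesis:
  D: 0.21 × 0.061 = 0.01281
  C: 0.05 × 0.001 = 0.00005
  B: 0.19 × 0.142 = 0.02698
  F: 0.16 × 0.095 = 0.0152
  E: 0.11 × 0.315 = 0.03465
  A: 0.28 × 0.076 = 0.02128
Total = 0.11097.
P(D | nonconforming) = 0.01281/0.11097 ≈ 0.1154
P(C | nonconforming) = 0.00005/0.11097 ≈ 0.0005
P(B | nonconforming) = 0.02698/0.11097 ≈ 0.2431
P(F | nonconforming) = 0.0152/0.11097 ≈ 0.1370
P(E | nonconforming) = 0.03465/0.11097 ≈ 0.3122
P(A | nonconforming) = 0.02128/0.11097 ≈ 0.1918
(Check: 0.1154+0.0005+0.2431+0.1370+0.3122+0.1918 = 1.0000.)

D 0.1154, C 0.0005, B 0.2431, F 0.1370, E 0.3122, A 0.1918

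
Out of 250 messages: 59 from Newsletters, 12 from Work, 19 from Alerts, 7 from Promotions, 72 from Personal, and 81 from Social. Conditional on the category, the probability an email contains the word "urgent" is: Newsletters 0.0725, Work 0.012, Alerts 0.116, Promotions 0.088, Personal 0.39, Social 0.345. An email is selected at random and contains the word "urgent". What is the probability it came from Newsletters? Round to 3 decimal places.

0.068

Prior × likelihood for each hypothesis:
  Newsletters: 0.236 × 0.0725 = 0.01711
  Work: 0.048 × 0.012 = 0.000576
  Alerts: 0.076 × 0.116 = 0.008816
  Promotions: 0.028 × 0.088 = 0.002464
  Personal: 0.288 × 0.39 = 0.11232
  Social: 0.324 × 0.345 = 0.11178
Total = 0.253066.
P(Newsletters | evidence) = 0.01711 / 0.253066 ≈ 0.068.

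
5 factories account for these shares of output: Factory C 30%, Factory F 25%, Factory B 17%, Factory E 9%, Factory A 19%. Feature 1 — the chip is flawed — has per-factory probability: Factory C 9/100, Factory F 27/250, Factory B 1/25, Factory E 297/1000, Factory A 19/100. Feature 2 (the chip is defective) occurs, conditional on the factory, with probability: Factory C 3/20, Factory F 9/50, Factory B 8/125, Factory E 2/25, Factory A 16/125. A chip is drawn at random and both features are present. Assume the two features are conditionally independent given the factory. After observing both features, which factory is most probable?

Factory F

By Bayes' rule, posterior ∝ prior × likelihood:
  Factory C: 0.3 × 0.09 × 0.15 = 0.00405
  Factory F: 0.25 × 0.108 × 0.18 = 0.00486
  Factory B: 0.17 × 0.04 × 0.064 = 0.0004352
  Factory E: 0.09 × 0.297 × 0.08 = 0.0021384
  Factory A: 0.19 × 0.19 × 0.128 = 0.0046208
Total = 0.0161044.
Largest term belongs to Factory F, so Factory F is most probable.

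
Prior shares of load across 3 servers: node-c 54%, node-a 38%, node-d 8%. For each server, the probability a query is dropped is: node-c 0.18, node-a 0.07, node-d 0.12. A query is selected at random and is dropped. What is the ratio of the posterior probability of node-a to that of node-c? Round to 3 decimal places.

0.274

Prior × likelihood for each hypothesis:
  node-c: 0.54 × 0.18 = 0.0972
  node-a: 0.38 × 0.07 = 0.0266
  node-d: 0.08 × 0.12 = 0.0096
Total = 0.1334.
The ratio is 0.0266 / 0.0972 (the normalizer cancels) = 0.274.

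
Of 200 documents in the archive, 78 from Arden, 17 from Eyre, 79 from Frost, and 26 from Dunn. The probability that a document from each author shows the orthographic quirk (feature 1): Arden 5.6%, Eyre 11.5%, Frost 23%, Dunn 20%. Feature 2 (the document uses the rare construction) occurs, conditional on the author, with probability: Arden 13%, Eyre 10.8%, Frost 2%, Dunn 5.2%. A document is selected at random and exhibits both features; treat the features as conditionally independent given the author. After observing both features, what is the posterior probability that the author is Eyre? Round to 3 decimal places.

Compute prior × likelihood for every hypothesis:
  Arden: 0.39 × 0.056 × 0.13 = 0.0028392
  Eyre: 0.085 × 0.115 × 0.108 = 0.0010557
  Frost: 0.395 × 0.23 × 0.02 = 0.001817
  Dunn: 0.13 × 0.2 × 0.052 = 0.001352
Total = 0.0070639.
P(Eyre | evidence) = 0.0010557 / 0.0070639 ≈ 0.149.

0.149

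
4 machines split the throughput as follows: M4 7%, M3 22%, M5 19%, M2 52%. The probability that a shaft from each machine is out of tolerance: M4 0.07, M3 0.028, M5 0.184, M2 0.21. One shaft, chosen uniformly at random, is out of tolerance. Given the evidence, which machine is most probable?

M2

By Bayes' rule, posterior ∝ prior × likelihood:
  M4: 0.07 × 0.07 = 0.0049
  M3: 0.22 × 0.028 = 0.00616
  M5: 0.19 × 0.184 = 0.03496
  M2: 0.52 × 0.21 = 0.1092
Normalizing constant = 0.15522.
Largest term belongs to M2, so M2 is most probable.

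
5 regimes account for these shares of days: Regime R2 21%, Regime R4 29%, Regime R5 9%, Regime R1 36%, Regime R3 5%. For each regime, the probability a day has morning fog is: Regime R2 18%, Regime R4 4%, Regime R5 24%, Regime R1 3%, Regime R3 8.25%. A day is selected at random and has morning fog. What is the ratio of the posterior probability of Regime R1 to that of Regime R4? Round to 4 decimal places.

Compute prior × likelihood for every hypothesis:
  Regime R2: 0.21 × 0.18 = 0.0378
  Regime R4: 0.29 × 0.04 = 0.0116
  Regime R5: 0.09 × 0.24 = 0.0216
  Regime R1: 0.36 × 0.03 = 0.0108
  Regime R3: 0.05 × 0.0825 = 0.004125
Sum = 0.085925.
The ratio is 0.0108 / 0.0116 (the normalizer cancels) = 0.9310.

0.9310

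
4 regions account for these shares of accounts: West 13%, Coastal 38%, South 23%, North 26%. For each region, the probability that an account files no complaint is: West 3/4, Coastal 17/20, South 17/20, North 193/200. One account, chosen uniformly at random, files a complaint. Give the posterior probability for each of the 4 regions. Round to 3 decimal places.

Taking complements, P(complaint | each) = West 0.25, Coastal 0.15, South 0.15, North 0.035.
Compute prior × likelihood for every hypothesis:
  West: 0.13 × 0.25 = 0.0325
  Coastal: 0.38 × 0.15 = 0.057
  South: 0.23 × 0.15 = 0.0345
  North: 0.26 × 0.035 = 0.0091
Total = 0.1331.
P(West | complaint) = 0.0325/0.1331 ≈ 0.244
P(Coastal | complaint) = 0.057/0.1331 ≈ 0.428
P(South | complaint) = 0.0345/0.1331 ≈ 0.259
P(North | complaint) = 0.0091/0.1331 ≈ 0.068

West 0.244, Coastal 0.428, South 0.259, North 0.068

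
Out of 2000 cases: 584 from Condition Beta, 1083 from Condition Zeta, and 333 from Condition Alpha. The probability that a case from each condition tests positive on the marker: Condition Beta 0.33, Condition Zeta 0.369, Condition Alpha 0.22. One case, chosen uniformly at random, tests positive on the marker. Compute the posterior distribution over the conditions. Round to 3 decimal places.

Compute prior × likelihood for every hypothesis:
  Condition Beta: 0.292 × 0.33 = 0.09636
  Condition Zeta: 0.5415 × 0.369 = 0.1998135
  Condition Alpha: 0.1665 × 0.22 = 0.03663
Total = 0.3328035.
P(Condition Beta | marker-positive) = 0.09636/0.3328035 ≈ 0.290
P(Condition Zeta | marker-positive) = 0.1998135/0.3328035 ≈ 0.600
P(Condition Alpha | marker-positive) = 0.03663/0.3328035 ≈ 0.110
(Check: 0.290+0.600+0.110 = 1.000.)

Condition Beta 0.290, Condition Zeta 0.600, Condition Alpha 0.110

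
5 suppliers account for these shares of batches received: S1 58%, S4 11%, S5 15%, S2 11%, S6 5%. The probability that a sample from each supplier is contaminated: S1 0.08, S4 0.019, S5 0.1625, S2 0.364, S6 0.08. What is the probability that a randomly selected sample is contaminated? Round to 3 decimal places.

0.117

Unnormalized posteriors (prior × likelihood):
  S1: 0.58 × 0.08 = 0.0464
  S4: 0.11 × 0.019 = 0.00209
  S5: 0.15 × 0.1625 = 0.024375
  S2: 0.11 × 0.364 = 0.04004
  S6: 0.05 × 0.08 = 0.004
P(contaminated) = 0.0464 + 0.00209 + 0.024375 + 0.04004 + 0.004 = 0.116905 → 0.117.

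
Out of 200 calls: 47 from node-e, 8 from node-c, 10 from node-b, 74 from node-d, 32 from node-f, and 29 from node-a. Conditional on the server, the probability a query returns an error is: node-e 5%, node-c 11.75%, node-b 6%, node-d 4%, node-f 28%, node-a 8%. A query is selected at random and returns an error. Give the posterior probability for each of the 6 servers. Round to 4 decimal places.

node-e 0.1296, node-c 0.0518, node-b 0.0331, node-d 0.1633, node-f 0.4942, node-a 0.1280

Unnormalized posteriors (prior × likelihood):
  node-e: 0.235 × 0.05 = 0.01175
  node-c: 0.04 × 0.1175 = 0.0047
  node-b: 0.05 × 0.06 = 0.003
  node-d: 0.37 × 0.04 = 0.0148
  node-f: 0.16 × 0.28 = 0.0448
  node-a: 0.145 × 0.08 = 0.0116
Total = 0.09065.
P(node-e | error) = 0.01175/0.09065 ≈ 0.1296
P(node-c | error) = 0.0047/0.09065 ≈ 0.0518
P(node-b | error) = 0.003/0.09065 ≈ 0.0331
P(node-d | error) = 0.0148/0.09065 ≈ 0.1633
P(node-f | error) = 0.0448/0.09065 ≈ 0.4942
P(node-a | error) = 0.0116/0.09065 ≈ 0.1280
(Check: 0.1296+0.0518+0.0331+0.1633+0.4942+0.1280 = 1.0000.)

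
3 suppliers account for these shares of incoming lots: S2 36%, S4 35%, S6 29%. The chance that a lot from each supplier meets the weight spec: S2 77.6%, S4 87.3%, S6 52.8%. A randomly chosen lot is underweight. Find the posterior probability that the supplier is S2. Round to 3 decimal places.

Taking complements, P(underweight | each) = S2 0.224, S4 0.127, S6 0.472.
Compute prior × likelihood for every hypothesis:
  S2: 0.36 × 0.224 = 0.08064
  S4: 0.35 × 0.127 = 0.04445
  S6: 0.29 × 0.472 = 0.13688
Sum = 0.26197.
P(S2 | evidence) = 0.08064 / 0.26197 ≈ 0.308.

0.308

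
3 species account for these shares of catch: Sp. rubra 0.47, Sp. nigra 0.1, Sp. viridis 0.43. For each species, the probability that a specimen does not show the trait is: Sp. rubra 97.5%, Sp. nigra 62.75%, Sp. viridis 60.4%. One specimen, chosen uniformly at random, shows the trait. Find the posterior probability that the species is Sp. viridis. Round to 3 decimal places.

Taking complements, P(trait | each) = Sp. rubra 0.025, Sp. nigra 0.3725, Sp. viridis 0.396.
Compute prior × likelihood for every hypothesis:
  Sp. rubra: 0.47 × 0.025 = 0.01175
  Sp. nigra: 0.1 × 0.3725 = 0.03725
  Sp. viridis: 0.43 × 0.396 = 0.17028
Normalizing constant = 0.21928.
P(Sp. viridis | evidence) = 0.17028 / 0.21928 ≈ 0.777.

0.777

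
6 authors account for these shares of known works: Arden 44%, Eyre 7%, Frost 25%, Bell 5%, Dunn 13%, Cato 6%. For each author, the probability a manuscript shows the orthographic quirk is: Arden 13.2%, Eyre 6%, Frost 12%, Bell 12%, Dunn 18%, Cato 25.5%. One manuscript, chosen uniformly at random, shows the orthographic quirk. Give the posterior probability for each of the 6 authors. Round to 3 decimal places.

Prior × likelihood for each hypothesis:
  Arden: 0.44 × 0.132 = 0.05808
  Eyre: 0.07 × 0.06 = 0.0042
  Frost: 0.25 × 0.12 = 0.03
  Bell: 0.05 × 0.12 = 0.006
  Dunn: 0.13 × 0.18 = 0.0234
  Cato: 0.06 × 0.255 = 0.0153
Normalizing constant = 0.13698.
P(Arden | quirk) = 0.05808/0.13698 ≈ 0.424
P(Eyre | quirk) = 0.0042/0.13698 ≈ 0.031
P(Frost | quirk) = 0.03/0.13698 ≈ 0.219
P(Bell | quirk) = 0.006/0.13698 ≈ 0.044
P(Dunn | quirk) = 0.0234/0.13698 ≈ 0.171
P(Cato | quirk) = 0.0153/0.13698 ≈ 0.112

Arden 0.424, Eyre 0.031, Frost 0.219, Bell 0.044, Dunn 0.171, Cato 0.112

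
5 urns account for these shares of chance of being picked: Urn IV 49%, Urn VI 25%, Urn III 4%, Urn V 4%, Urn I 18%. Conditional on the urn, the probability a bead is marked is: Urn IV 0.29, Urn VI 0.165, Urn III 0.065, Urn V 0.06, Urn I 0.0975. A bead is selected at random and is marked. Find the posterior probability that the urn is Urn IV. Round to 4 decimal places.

Unnormalized posteriors (prior × likelihood):
  Urn IV: 0.49 × 0.29 = 0.1421
  Urn VI: 0.25 × 0.165 = 0.04125
  Urn III: 0.04 × 0.065 = 0.0026
  Urn V: 0.04 × 0.06 = 0.0024
  Urn I: 0.18 × 0.0975 = 0.01755
Sum = 0.2059.
P(Urn IV | evidence) = 0.1421 / 0.2059 ≈ 0.6901.

0.6901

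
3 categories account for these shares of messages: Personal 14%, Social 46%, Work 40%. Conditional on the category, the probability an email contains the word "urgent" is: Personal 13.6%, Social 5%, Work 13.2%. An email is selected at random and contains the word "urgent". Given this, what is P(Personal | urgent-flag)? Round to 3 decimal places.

Compute prior × likelihood for every hypothesis:
  Personal: 0.14 × 0.136 = 0.01904
  Social: 0.46 × 0.05 = 0.023
  Work: 0.4 × 0.132 = 0.0528
Normalizing constant = 0.09484.
P(Personal | evidence) = 0.01904 / 0.09484 ≈ 0.201.

0.201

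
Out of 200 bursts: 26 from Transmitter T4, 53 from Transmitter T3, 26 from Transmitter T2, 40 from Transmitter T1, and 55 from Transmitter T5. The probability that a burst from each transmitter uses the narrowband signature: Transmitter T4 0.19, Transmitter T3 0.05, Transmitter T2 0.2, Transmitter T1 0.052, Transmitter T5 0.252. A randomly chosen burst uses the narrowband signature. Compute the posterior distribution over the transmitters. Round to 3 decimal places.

Prior × likelihood for each hypothesis:
  Transmitter T4: 0.13 × 0.19 = 0.0247
  Transmitter T3: 0.265 × 0.05 = 0.01325
  Transmitter T2: 0.13 × 0.2 = 0.026
  Transmitter T1: 0.2 × 0.052 = 0.0104
  Transmitter T5: 0.275 × 0.252 = 0.0693
Total = 0.14365.
P(Transmitter T4 | narrowband) = 0.0247/0.14365 ≈ 0.172
P(Transmitter T3 | narrowband) = 0.01325/0.14365 ≈ 0.092
P(Transmitter T2 | narrowband) = 0.026/0.14365 ≈ 0.181
P(Transmitter T1 | narrowband) = 0.0104/0.14365 ≈ 0.072
P(Transmitter T5 | narrowband) = 0.0693/0.14365 ≈ 0.482

Transmitter T4 0.172, Transmitter T3 0.092, Transmitter T2 0.181, Transmitter T1 0.072, Transmitter T5 0.482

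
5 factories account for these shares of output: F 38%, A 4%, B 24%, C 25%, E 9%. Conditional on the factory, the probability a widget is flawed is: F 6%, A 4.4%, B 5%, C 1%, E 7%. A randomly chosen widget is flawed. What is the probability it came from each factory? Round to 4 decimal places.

Prior × likelihood for each hypothesis:
  F: 0.38 × 0.06 = 0.0228
  A: 0.04 × 0.044 = 0.00176
  B: 0.24 × 0.05 = 0.012
  C: 0.25 × 0.01 = 0.0025
  E: 0.09 × 0.07 = 0.0063
Sum = 0.04536.
P(F | flawed) = 0.0228/0.04536 ≈ 0.5026
P(A | flawed) = 0.00176/0.04536 ≈ 0.0388
P(B | flawed) = 0.012/0.04536 ≈ 0.2646
P(C | flawed) = 0.0025/0.04536 ≈ 0.0551
P(E | flawed) = 0.0063/0.04536 ≈ 0.1389
(Check: 0.5026+0.0388+0.2646+0.0551+0.1389 = 1.0000.)

F 0.5026, A 0.0388, B 0.2646, C 0.0551, E 0.1389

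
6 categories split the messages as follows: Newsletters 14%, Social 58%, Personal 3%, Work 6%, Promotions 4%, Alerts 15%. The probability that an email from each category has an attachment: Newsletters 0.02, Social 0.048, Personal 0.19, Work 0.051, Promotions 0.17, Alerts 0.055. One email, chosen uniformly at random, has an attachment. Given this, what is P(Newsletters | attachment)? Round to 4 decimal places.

0.0514

Compute prior × likelihood for every hypothesis:
  Newsletters: 0.14 × 0.02 = 0.0028
  Social: 0.58 × 0.048 = 0.02784
  Personal: 0.03 × 0.19 = 0.0057
  Work: 0.06 × 0.051 = 0.00306
  Promotions: 0.04 × 0.17 = 0.0068
  Alerts: 0.15 × 0.055 = 0.00825
Sum = 0.05445.
P(Newsletters | evidence) = 0.0028 / 0.05445 ≈ 0.0514.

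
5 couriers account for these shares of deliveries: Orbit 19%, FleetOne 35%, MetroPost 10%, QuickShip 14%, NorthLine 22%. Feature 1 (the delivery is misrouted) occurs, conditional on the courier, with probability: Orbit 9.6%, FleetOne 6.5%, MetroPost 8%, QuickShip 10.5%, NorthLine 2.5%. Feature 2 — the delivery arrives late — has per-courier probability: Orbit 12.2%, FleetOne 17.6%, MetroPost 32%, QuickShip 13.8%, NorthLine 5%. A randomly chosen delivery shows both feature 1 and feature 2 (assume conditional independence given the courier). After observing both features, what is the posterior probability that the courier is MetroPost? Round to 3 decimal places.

0.231

By Bayes' rule, posterior ∝ prior × likelihood:
  Orbit: 0.19 × 0.096 × 0.122 = 0.00222528
  FleetOne: 0.35 × 0.065 × 0.176 = 0.004004
  MetroPost: 0.1 × 0.08 × 0.32 = 0.00256
  QuickShip: 0.14 × 0.105 × 0.138 = 0.0020286
  NorthLine: 0.22 × 0.025 × 0.05 = 0.000275
Normalizing constant = 0.01109288.
P(MetroPost | evidence) = 0.00256 / 0.01109288 ≈ 0.231.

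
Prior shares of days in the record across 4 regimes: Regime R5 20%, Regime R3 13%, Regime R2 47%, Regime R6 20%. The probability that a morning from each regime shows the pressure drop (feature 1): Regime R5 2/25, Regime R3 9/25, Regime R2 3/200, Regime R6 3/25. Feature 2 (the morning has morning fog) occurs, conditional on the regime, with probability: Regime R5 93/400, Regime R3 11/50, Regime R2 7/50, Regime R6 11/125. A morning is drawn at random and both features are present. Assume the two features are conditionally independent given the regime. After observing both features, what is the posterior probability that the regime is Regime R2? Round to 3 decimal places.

By Bayes' rule, posterior ∝ prior × likelihood:
  Regime R5: 0.2 × 0.08 × 0.2325 = 0.00372
  Regime R3: 0.13 × 0.36 × 0.22 = 0.010296
  Regime R2: 0.47 × 0.015 × 0.14 = 0.000987
  Regime R6: 0.2 × 0.12 × 0.088 = 0.002112
Normalizing constant = 0.017115.
P(Regime R2 | evidence) = 0.000987 / 0.017115 ≈ 0.058.

0.058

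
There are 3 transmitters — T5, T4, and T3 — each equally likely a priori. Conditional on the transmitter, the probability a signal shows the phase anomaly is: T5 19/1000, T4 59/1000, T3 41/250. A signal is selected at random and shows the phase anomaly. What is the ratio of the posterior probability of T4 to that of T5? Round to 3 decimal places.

3.105

With a uniform prior (1/3 each), posterior ∝ likelihood:
  T5: 0.019
  T4: 0.059
  T3: 0.164
Sum = 0.242.
The ratio is 0.059 / 0.019 (the normalizer cancels) = 3.105.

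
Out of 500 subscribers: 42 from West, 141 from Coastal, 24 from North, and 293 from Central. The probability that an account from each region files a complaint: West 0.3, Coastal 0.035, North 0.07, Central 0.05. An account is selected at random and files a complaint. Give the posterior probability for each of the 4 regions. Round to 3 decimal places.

By Bayes' rule, posterior ∝ prior × likelihood:
  West: 0.084 × 0.3 = 0.0252
  Coastal: 0.282 × 0.035 = 0.00987
  North: 0.048 × 0.07 = 0.00336
  Central: 0.586 × 0.05 = 0.0293
Total = 0.06773.
P(West | complaint) = 0.0252/0.06773 ≈ 0.372
P(Coastal | complaint) = 0.00987/0.06773 ≈ 0.146
P(North | complaint) = 0.00336/0.06773 ≈ 0.050
P(Central | complaint) = 0.0293/0.06773 ≈ 0.433
(Check: 0.372+0.146+0.050+0.433 = 1.001.)

West 0.372, Coastal 0.146, North 0.050, Central 0.433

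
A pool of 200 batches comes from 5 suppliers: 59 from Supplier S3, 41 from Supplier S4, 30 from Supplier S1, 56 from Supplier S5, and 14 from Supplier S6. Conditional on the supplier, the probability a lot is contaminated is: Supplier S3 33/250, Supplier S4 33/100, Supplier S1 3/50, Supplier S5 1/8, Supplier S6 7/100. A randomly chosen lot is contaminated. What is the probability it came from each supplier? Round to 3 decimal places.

Unnormalized posteriors (prior × likelihood):
  Supplier S3: 0.295 × 0.132 = 0.03894
  Supplier S4: 0.205 × 0.33 = 0.06765
  Supplier S1: 0.15 × 0.06 = 0.009
  Supplier S5: 0.28 × 0.125 = 0.035
  Supplier S6: 0.07 × 0.07 = 0.0049
Sum = 0.15549.
P(Supplier S3 | contaminated) = 0.03894/0.15549 ≈ 0.250
P(Supplier S4 | contaminated) = 0.06765/0.15549 ≈ 0.435
P(Supplier S1 | contaminated) = 0.009/0.15549 ≈ 0.058
P(Supplier S5 | contaminated) = 0.035/0.15549 ≈ 0.225
P(Supplier S6 | contaminated) = 0.0049/0.15549 ≈ 0.032
(Check: 0.250+0.435+0.058+0.225+0.032 = 1.000.)

Supplier S3 0.250, Supplier S4 0.435, Supplier S1 0.058, Supplier S5 0.225, Supplier S6 0.032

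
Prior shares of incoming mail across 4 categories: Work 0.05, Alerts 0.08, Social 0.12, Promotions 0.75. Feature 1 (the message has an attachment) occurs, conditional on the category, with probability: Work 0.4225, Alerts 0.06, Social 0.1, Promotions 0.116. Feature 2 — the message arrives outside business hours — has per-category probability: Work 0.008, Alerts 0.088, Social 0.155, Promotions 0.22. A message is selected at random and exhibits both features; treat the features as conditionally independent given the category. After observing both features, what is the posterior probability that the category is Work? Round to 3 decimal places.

Compute prior × likelihood for every hypothesis:
  Work: 0.05 × 0.4225 × 0.008 = 0.000169
  Alerts: 0.08 × 0.06 × 0.088 = 0.0004224
  Social: 0.12 × 0.1 × 0.155 = 0.00186
  Promotions: 0.75 × 0.116 × 0.22 = 0.01914
Sum = 0.0215914.
P(Work | evidence) = 0.000169 / 0.0215914 ≈ 0.008.

0.008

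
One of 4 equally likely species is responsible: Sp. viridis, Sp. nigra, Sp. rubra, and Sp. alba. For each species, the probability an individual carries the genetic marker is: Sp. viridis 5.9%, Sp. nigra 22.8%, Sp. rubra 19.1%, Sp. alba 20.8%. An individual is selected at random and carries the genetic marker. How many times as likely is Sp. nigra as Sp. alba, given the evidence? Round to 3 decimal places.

1.096

With a uniform prior (1/4 each), posterior ∝ likelihood:
  Sp. viridis: 0.059
  Sp. nigra: 0.228
  Sp. rubra: 0.191
  Sp. alba: 0.208
Normalizing constant = 0.686.
The ratio is 0.228 / 0.208 (the normalizer cancels) = 1.096.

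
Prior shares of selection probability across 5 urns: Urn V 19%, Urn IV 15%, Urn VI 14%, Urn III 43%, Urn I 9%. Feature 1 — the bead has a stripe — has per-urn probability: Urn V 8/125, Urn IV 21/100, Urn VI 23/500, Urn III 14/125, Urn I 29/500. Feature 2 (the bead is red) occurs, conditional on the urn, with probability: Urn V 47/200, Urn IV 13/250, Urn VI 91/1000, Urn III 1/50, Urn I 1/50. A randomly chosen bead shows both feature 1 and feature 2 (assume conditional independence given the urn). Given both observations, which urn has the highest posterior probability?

Prior × likelihood for each hypothesis:
  Urn V: 0.19 × 0.064 × 0.235 = 0.0028576
  Urn IV: 0.15 × 0.21 × 0.052 = 0.001638
  Urn VI: 0.14 × 0.046 × 0.091 = 0.00058604
  Urn III: 0.43 × 0.112 × 0.02 = 0.0009632
  Urn I: 0.09 × 0.058 × 0.02 = 0.0001044
Total = 0.00614924.
Largest term belongs to Urn V, so Urn V is most probable.

Urn V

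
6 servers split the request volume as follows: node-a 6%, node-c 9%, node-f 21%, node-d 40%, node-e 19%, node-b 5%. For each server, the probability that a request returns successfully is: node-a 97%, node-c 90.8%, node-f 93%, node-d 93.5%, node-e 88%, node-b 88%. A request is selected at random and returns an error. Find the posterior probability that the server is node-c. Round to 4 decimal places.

0.1040

Taking complements, P(error | each) = node-a 0.03, node-c 0.092, node-f 0.07, node-d 0.065, node-e 0.12, node-b 0.12.
Unnormalized posteriors (prior × likelihood):
  node-a: 0.06 × 0.03 = 0.0018
  node-c: 0.09 × 0.092 = 0.00828
  node-f: 0.21 × 0.07 = 0.0147
  node-d: 0.4 × 0.065 = 0.026
  node-e: 0.19 × 0.12 = 0.0228
  node-b: 0.05 × 0.12 = 0.006
Total = 0.07958.
P(node-c | evidence) = 0.00828 / 0.07958 ≈ 0.1040.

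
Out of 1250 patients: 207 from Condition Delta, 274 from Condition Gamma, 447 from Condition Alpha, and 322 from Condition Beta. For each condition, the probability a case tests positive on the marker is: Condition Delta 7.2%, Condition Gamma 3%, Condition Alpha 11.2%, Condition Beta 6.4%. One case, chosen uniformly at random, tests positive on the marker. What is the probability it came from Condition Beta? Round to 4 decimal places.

0.2197

Unnormalized posteriors (prior × likelihood):
  Condition Delta: 0.1656 × 0.072 = 0.0119232
  Condition Gamma: 0.2192 × 0.03 = 0.006576
  Condition Alpha: 0.3576 × 0.112 = 0.0400512
  Condition Beta: 0.2576 × 0.064 = 0.0164864
Normalizing constant = 0.0750368.
P(Condition Beta | evidence) = 0.0164864 / 0.0750368 ≈ 0.2197.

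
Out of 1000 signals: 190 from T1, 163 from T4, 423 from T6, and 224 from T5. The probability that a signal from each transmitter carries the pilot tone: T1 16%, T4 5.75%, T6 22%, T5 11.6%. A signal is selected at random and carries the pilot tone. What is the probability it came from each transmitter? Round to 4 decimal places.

Prior × likelihood for each hypothesis:
  T1: 0.19 × 0.16 = 0.0304
  T4: 0.163 × 0.0575 = 0.0093725
  T6: 0.423 × 0.22 = 0.09306
  T5: 0.224 × 0.116 = 0.025984
Normalizing constant = 0.1588165.
P(T1 | pilot) = 0.0304/0.1588165 ≈ 0.1914
P(T4 | pilot) = 0.0093725/0.1588165 ≈ 0.0590
P(T6 | pilot) = 0.09306/0.1588165 ≈ 0.5860
P(T5 | pilot) = 0.025984/0.1588165 ≈ 0.1636
(Check: 0.1914+0.0590+0.5860+0.1636 = 1.0000.)

T1 0.1914, T4 0.0590, T6 0.5860, T5 0.1636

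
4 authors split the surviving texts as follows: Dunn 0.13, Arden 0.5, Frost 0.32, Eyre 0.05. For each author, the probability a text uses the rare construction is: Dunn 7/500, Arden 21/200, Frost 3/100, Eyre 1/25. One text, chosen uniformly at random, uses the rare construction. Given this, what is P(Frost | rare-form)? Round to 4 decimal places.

0.1456

Prior × likelihood for each hypothesis:
  Dunn: 0.13 × 0.014 = 0.00182
  Arden: 0.5 × 0.105 = 0.0525
  Frost: 0.32 × 0.03 = 0.0096
  Eyre: 0.05 × 0.04 = 0.002
Sum = 0.06592.
P(Frost | evidence) = 0.0096 / 0.06592 ≈ 0.1456.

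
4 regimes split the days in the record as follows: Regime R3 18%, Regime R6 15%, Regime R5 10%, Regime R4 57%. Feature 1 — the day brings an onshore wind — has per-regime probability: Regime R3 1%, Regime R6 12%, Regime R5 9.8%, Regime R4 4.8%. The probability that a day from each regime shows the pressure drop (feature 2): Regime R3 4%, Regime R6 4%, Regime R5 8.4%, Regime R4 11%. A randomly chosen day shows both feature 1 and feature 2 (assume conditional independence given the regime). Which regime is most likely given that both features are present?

Compute prior × likelihood for every hypothesis:
  Regime R3: 0.18 × 0.01 × 0.04 = 0.000072
  Regime R6: 0.15 × 0.12 × 0.04 = 0.00072
  Regime R5: 0.1 × 0.098 × 0.084 = 0.0008232
  Regime R4: 0.57 × 0.048 × 0.11 = 0.0030096
Total = 0.0046248.
Largest term belongs to Regime R4, so Regime R4 is most probable.

Regime R4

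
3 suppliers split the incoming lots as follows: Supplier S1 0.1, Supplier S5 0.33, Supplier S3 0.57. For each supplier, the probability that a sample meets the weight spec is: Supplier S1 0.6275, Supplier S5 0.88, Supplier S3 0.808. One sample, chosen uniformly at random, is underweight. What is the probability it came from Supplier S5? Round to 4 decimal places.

0.2126

Taking complements, P(underweight | each) = Supplier S1 0.3725, Supplier S5 0.12, Supplier S3 0.192.
By Bayes' rule, posterior ∝ prior × likelihood:
  Supplier S1: 0.1 × 0.3725 = 0.03725
  Supplier S5: 0.33 × 0.12 = 0.0396
  Supplier S3: 0.57 × 0.192 = 0.10944
Normalizing constant = 0.18629.
P(Supplier S5 | evidence) = 0.0396 / 0.18629 ≈ 0.2126.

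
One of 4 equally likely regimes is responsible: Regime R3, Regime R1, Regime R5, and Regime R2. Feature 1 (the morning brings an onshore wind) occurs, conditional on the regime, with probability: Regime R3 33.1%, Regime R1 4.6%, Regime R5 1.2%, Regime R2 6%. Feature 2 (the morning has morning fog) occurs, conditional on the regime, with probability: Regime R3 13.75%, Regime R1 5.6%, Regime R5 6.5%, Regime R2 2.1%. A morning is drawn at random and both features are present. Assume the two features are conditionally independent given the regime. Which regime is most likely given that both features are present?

Since the prior is uniform, the posterior is proportional to the likelihood:
  Regime R3: 0.331 × 0.1375 = 0.0455125
  Regime R1: 0.046 × 0.056 = 0.002576
  Regime R5: 0.012 × 0.065 = 0.00078
  Regime R2: 0.06 × 0.021 = 0.00126
Total = 0.0501285.
Largest term belongs to Regime R3, so Regime R3 is most probable.

Regime R3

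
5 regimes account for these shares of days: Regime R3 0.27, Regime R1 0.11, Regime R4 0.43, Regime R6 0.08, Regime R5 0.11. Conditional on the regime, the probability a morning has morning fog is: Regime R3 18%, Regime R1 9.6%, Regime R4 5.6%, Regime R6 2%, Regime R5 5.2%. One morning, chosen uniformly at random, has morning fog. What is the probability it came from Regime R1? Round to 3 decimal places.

0.117

By Bayes' rule, posterior ∝ prior × likelihood:
  Regime R3: 0.27 × 0.18 = 0.0486
  Regime R1: 0.11 × 0.096 = 0.01056
  Regime R4: 0.43 × 0.056 = 0.02408
  Regime R6: 0.08 × 0.02 = 0.0016
  Regime R5: 0.11 × 0.052 = 0.00572
Normalizing constant = 0.09056.
P(Regime R1 | evidence) = 0.01056 / 0.09056 ≈ 0.117.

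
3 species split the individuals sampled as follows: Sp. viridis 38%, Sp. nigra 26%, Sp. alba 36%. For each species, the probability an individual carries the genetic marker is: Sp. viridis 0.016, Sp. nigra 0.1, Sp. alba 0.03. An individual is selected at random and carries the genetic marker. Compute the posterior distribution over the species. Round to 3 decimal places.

Prior × likelihood for each hypothesis:
  Sp. viridis: 0.38 × 0.016 = 0.00608
  Sp. nigra: 0.26 × 0.1 = 0.026
  Sp. alba: 0.36 × 0.03 = 0.0108
Total = 0.04288.
P(Sp. viridis | marker) = 0.00608/0.04288 ≈ 0.142
P(Sp. nigra | marker) = 0.026/0.04288 ≈ 0.606
P(Sp. alba | marker) = 0.0108/0.04288 ≈ 0.252

Sp. viridis 0.142, Sp. nigra 0.606, Sp. alba 0.252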